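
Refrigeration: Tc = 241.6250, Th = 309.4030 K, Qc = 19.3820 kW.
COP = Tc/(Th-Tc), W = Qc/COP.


COP = 241.6250 / 67.7780 = 3.5649
W = 19.3820 / 3.5649 = 5.4368 kW

COP = 3.5649, W = 5.4368 kW


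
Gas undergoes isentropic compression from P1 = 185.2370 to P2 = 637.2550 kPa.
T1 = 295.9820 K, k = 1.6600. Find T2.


(k-1)/k = 0.3976
(P2/P1)^exp = 1.6343
T2 = 295.9820 * 1.6343 = 483.7339 K

483.7339 K


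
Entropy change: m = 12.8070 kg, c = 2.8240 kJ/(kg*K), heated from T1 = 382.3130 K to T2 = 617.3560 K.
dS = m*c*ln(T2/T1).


T2/T1 = 1.6148
ln(T2/T1) = 0.4792
dS = 12.8070 * 2.8240 * 0.4792 = 17.3314 kJ/K

17.3314 kJ/K


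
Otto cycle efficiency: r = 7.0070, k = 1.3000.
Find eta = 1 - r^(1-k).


r^(k-1) = 1.7933
eta = 1 - 1/1.7933 = 0.4424 = 44.2377%

44.2377%


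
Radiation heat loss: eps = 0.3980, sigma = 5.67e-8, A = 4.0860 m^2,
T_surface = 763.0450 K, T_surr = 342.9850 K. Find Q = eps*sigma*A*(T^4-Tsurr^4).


T^4 = 3.3900e+11
Tsurr^4 = 1.3839e+10
Q = 0.3980 * 5.67e-8 * 4.0860 * 3.2516e+11 = 29982.2393 W

29982.2393 W


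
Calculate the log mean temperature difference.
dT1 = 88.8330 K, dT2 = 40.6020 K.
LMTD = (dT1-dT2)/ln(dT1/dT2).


dT1/dT2 = 2.1879
ln(dT1/dT2) = 0.7829
LMTD = 48.2310 / 0.7829 = 61.6024 K

61.6024 K


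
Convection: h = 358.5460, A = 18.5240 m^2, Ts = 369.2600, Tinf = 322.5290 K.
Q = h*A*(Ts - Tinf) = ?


dT = 46.7310 K
Q = 358.5460 * 18.5240 * 46.7310 = 310373.5679 W

310373.5679 W


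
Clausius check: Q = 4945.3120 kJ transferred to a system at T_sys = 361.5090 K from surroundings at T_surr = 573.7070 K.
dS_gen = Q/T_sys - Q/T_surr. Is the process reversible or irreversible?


dS_sys = 4945.3120/361.5090 = 13.6796 kJ/K
dS_surr = -4945.3120/573.7070 = -8.6199 kJ/K
dS_gen = 13.6796 - 8.6199 = 5.0597 kJ/K (irreversible)

dS_gen = 5.0597 kJ/K, irreversible


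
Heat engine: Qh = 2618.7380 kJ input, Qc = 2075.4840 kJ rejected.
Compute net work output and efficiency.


W = 2618.7380 - 2075.4840 = 543.2540 kJ
eta = 543.2540 / 2618.7380 = 0.2074 = 20.7449%

W = 543.2540 kJ, eta = 20.7449%


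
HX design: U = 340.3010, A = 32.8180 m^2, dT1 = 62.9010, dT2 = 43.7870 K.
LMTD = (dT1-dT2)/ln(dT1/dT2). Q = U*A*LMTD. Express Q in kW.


LMTD = 52.7683 K
Q = 340.3010 * 32.8180 * 52.7683 = 589316.2085 W = 589.3162 kW

589.3162 kW


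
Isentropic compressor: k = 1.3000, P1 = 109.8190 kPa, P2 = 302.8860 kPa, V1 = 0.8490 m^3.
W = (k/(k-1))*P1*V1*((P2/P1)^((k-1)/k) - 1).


(k-1)/k = 0.2308
(P2/P1)^exp = 1.2638
W = 4.3333 * 109.8190 * 0.8490 * (1.2638 - 1) = 106.5803 kJ

106.5803 kJ


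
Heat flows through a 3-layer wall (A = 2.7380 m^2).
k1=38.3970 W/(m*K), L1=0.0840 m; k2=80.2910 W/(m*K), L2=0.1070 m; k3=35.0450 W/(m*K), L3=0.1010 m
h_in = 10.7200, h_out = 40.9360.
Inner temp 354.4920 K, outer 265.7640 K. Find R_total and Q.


R_conv_in = 1/(10.7200*2.7380) = 0.0341
R_1 = 0.0840/(38.3970*2.7380) = 0.0008
R_2 = 0.1070/(80.2910*2.7380) = 0.0005
R_3 = 0.1010/(35.0450*2.7380) = 0.0011
R_conv_out = 1/(40.9360*2.7380) = 0.0089
R_total = 0.0453 K/W
Q = 88.7280 / 0.0453 = 1957.3674 W

R_total = 0.0453 K/W, Q = 1957.3674 W


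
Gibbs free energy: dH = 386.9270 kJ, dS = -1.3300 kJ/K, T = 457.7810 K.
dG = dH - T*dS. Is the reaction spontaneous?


T*dS = 457.7810 * -1.3300 = -608.8487 kJ
dG = 386.9270 + 608.8487 = 995.7757 kJ (non-spontaneous)

dG = 995.7757 kJ, non-spontaneous


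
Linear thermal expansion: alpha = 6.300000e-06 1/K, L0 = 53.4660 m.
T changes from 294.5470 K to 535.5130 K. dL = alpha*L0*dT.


dT = 240.9660 K
dL = 6.300000e-06 * 53.4660 * 240.9660 = 0.081166 m
L_final = 53.547166 m

dL = 0.081166 m


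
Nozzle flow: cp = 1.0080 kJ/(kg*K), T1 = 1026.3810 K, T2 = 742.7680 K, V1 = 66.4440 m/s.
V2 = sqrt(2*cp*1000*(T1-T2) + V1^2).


dT = 283.6130 K
2*cp*1000*dT = 571763.8080
V1^2 = 4414.8051
V2 = sqrt(576178.6131) = 759.0643 m/s

759.0643 m/s


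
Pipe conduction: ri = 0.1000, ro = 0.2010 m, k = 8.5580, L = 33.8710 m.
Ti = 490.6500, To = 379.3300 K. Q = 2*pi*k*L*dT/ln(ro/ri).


dT = 111.3200 K
ln(ro/ri) = 0.6981
Q = 2*pi*8.5580*33.8710*111.3200 / 0.6981 = 290411.7131 W

290411.7131 W


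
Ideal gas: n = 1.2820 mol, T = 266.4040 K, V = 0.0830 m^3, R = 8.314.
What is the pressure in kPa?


P = nRT/V = 1.2820 * 8.314 * 266.4040 / 0.0830
= 2839.4798 / 0.0830 = 34210.6003 Pa = 34.2106 kPa

34.2106 kPa


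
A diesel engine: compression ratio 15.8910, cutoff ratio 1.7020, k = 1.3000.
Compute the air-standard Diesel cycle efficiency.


r^(k-1) = 2.2927
rc^k = 1.9964
eta = 0.5238 = 52.3780%

52.3780%


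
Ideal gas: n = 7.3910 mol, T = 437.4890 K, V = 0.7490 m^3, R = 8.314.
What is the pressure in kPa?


P = nRT/V = 7.3910 * 8.314 * 437.4890 / 0.7490
= 26883.1627 / 0.7490 = 35892.0730 Pa = 35.8921 kPa

35.8921 kPa


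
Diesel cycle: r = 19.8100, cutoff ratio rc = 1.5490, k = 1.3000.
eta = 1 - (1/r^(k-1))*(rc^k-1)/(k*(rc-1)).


r^(k-1) = 2.4494
rc^k = 1.7663
eta = 0.5616 = 56.1648%

56.1648%


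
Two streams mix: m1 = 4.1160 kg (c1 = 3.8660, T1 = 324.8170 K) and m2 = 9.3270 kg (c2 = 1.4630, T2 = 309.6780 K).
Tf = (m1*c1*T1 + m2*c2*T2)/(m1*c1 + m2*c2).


num = 9394.3167
den = 29.5579
Tf = 317.8281 K

317.8281 K


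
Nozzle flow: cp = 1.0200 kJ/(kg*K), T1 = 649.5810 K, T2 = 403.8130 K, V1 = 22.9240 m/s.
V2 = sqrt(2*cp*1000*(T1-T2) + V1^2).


dT = 245.7680 K
2*cp*1000*dT = 501366.7200
V1^2 = 525.5098
V2 = sqrt(501892.2298) = 708.4435 m/s

708.4435 m/s


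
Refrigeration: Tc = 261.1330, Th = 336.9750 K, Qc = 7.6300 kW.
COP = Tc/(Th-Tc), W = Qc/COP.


COP = 261.1330 / 75.8420 = 3.4431
W = 7.6300 / 3.4431 = 2.2160 kW

COP = 3.4431, W = 2.2160 kW


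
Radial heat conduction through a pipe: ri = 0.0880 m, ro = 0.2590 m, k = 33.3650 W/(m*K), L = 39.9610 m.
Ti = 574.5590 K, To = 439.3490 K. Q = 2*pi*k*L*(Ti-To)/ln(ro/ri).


dT = 135.2100 K
ln(ro/ri) = 1.0795
Q = 2*pi*33.3650*39.9610*135.2100 / 1.0795 = 1049293.6210 W

1049293.6210 W


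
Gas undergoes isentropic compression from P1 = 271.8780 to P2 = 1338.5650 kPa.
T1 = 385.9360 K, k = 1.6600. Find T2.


(k-1)/k = 0.3976
(P2/P1)^exp = 1.8847
T2 = 385.9360 * 1.8847 = 727.3666 K

727.3666 K


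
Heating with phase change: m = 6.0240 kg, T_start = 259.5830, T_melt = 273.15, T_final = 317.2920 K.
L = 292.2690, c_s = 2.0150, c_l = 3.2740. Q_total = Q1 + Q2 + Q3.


Q1 (sensible, solid) = 6.0240 * 2.0150 * 13.5670 = 164.6811 kJ
Q2 (latent) = 6.0240 * 292.2690 = 1760.6285 kJ
Q3 (sensible, liquid) = 6.0240 * 3.2740 * 44.1420 = 870.5939 kJ
Q_total = 2795.9035 kJ

2795.9035 kJ


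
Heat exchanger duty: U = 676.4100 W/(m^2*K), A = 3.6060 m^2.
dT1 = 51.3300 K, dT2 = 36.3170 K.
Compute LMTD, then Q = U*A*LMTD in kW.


LMTD = 43.3915 K
Q = 676.4100 * 3.6060 * 43.3915 = 105837.7019 W = 105.8377 kW

105.8377 kW


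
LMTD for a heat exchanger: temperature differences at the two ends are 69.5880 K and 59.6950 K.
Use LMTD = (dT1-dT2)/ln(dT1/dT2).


dT1/dT2 = 1.1657
ln(dT1/dT2) = 0.1533
LMTD = 9.8930 / 0.1533 = 64.5151 K

64.5151 K


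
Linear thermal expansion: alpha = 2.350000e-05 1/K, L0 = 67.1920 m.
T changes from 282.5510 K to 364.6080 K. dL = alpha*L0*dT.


dT = 82.0570 K
dL = 2.350000e-05 * 67.1920 * 82.0570 = 0.129569 m
L_final = 67.321569 m

dL = 0.129569 m


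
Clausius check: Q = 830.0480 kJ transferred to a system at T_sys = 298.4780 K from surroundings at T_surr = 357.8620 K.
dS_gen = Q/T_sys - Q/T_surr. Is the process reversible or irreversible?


dS_sys = 830.0480/298.4780 = 2.7809 kJ/K
dS_surr = -830.0480/357.8620 = -2.3195 kJ/K
dS_gen = 2.7809 - 2.3195 = 0.4615 kJ/K (irreversible)

dS_gen = 0.4615 kJ/K, irreversible


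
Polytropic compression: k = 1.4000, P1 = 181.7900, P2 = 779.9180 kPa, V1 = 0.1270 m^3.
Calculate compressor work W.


(k-1)/k = 0.2857
(P2/P1)^exp = 1.5160
W = 3.5000 * 181.7900 * 0.1270 * (1.5160 - 1) = 41.6983 kJ

41.6983 kJ


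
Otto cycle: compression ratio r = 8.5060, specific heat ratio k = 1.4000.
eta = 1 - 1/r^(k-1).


r^(k-1) = 2.3545
eta = 1 - 1/2.3545 = 0.5753 = 57.5273%

57.5273%


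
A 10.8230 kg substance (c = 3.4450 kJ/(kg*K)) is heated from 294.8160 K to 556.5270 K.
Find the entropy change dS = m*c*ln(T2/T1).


T2/T1 = 1.8877
ln(T2/T1) = 0.6354
dS = 10.8230 * 3.4450 * 0.6354 = 23.6897 kJ/K

23.6897 kJ/K


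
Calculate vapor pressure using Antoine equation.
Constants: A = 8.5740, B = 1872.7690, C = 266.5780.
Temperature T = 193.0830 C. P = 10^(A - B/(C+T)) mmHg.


C+T = 459.6610
B/(C+T) = 4.0742
log10(P) = 8.5740 - 4.0742 = 4.4998
P = 10^4.4998 = 31605.3429 mmHg

31605.3429 mmHg


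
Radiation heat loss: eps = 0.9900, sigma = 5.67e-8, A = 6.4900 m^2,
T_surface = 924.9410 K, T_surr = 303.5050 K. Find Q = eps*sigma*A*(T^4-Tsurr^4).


T^4 = 7.3191e+11
Tsurr^4 = 8.4852e+09
Q = 0.9900 * 5.67e-8 * 6.4900 * 7.2342e+11 = 263544.9824 W

263544.9824 W


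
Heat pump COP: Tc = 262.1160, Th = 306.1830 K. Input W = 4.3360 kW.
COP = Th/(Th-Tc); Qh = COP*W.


COP = 306.1830 / 44.0670 = 6.9481
Qh = 6.9481 * 4.3360 = 30.1271 kW

COP = 6.9481, Qh = 30.1271 kW


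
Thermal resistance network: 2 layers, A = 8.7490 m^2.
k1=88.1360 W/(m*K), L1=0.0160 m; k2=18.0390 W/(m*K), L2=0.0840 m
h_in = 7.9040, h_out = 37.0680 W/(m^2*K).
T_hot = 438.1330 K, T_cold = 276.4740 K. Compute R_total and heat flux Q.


R_conv_in = 1/(7.9040*8.7490) = 0.0145
R_1 = 0.0160/(88.1360*8.7490) = 2.0750e-05
R_2 = 0.0840/(18.0390*8.7490) = 0.0005
R_conv_out = 1/(37.0680*8.7490) = 0.0031
R_total = 0.0181 K/W
Q = 161.6590 / 0.0181 = 8932.7406 W

R_total = 0.0181 K/W, Q = 8932.7406 W


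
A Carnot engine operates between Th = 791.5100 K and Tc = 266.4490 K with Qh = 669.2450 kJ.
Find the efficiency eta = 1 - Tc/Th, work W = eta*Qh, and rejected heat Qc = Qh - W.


eta = 1 - 266.4490/791.5100 = 0.6634
W = 0.6634 * 669.2450 = 443.9545 kJ
Qc = 669.2450 - 443.9545 = 225.2905 kJ

eta = 66.3366%, W = 443.9545 kJ, Qc = 225.2905 kJ


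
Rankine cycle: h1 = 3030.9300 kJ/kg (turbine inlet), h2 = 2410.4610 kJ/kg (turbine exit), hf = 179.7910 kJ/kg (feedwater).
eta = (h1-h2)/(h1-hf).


W = 620.4690 kJ/kg
Q_in = 2851.1390 kJ/kg
eta = 0.2176 = 21.7621%

eta = 21.7621%


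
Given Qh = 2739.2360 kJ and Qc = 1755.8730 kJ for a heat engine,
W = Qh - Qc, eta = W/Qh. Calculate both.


W = 2739.2360 - 1755.8730 = 983.3630 kJ
eta = 983.3630 / 2739.2360 = 0.3590 = 35.8992%

W = 983.3630 kJ, eta = 35.8992%


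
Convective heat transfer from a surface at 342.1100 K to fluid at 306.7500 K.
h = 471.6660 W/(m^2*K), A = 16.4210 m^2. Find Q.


dT = 35.3600 K
Q = 471.6660 * 16.4210 * 35.3600 = 273871.2404 W

273871.2404 W


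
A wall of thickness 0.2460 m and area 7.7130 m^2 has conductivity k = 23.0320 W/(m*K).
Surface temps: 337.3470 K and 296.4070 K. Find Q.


dT = 40.9400 K
Q = 23.0320 * 7.7130 * 40.9400 / 0.2460 = 29564.3078 W

29564.3078 W


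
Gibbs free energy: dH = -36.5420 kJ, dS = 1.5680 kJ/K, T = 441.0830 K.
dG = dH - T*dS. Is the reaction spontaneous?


T*dS = 441.0830 * 1.5680 = 691.6181 kJ
dG = -36.5420 - 691.6181 = -728.1601 kJ (spontaneous)

dG = -728.1601 kJ, spontaneous


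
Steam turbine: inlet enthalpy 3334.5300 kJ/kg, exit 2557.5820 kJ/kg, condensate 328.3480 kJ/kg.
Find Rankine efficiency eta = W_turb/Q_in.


W = 776.9480 kJ/kg
Q_in = 3006.1820 kJ/kg
eta = 0.2585 = 25.8450%

eta = 25.8450%


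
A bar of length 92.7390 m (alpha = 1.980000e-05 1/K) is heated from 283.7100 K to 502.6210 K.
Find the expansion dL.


dT = 218.9110 K
dL = 1.980000e-05 * 92.7390 * 218.9110 = 0.401971 m
L_final = 93.140971 m

dL = 0.401971 m


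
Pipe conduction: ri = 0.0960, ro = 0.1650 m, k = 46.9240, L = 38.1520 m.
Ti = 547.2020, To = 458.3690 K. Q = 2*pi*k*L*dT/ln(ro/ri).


dT = 88.8330 K
ln(ro/ri) = 0.5416
Q = 2*pi*46.9240*38.1520*88.8330 / 0.5416 = 1844973.1762 W

1844973.1762 W


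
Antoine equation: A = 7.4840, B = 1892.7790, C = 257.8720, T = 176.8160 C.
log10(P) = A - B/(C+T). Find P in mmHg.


C+T = 434.6880
B/(C+T) = 4.3543
log10(P) = 7.4840 - 4.3543 = 3.1297
P = 10^3.1297 = 1347.9097 mmHg

1347.9097 mmHg


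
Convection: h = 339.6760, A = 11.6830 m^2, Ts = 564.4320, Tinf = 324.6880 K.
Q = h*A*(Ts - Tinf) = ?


dT = 239.7440 K
Q = 339.6760 * 11.6830 * 239.7440 = 951408.4106 W

951408.4106 W


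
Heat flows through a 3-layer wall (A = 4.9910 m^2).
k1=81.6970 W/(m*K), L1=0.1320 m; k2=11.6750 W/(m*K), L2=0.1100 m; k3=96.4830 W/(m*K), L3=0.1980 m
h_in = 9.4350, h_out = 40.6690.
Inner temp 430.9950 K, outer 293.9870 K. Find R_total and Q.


R_conv_in = 1/(9.4350*4.9910) = 0.0212
R_1 = 0.1320/(81.6970*4.9910) = 0.0003
R_2 = 0.1100/(11.6750*4.9910) = 0.0019
R_3 = 0.1980/(96.4830*4.9910) = 0.0004
R_conv_out = 1/(40.6690*4.9910) = 0.0049
R_total = 0.0288 K/W
Q = 137.0080 / 0.0288 = 4759.6713 W

R_total = 0.0288 K/W, Q = 4759.6713 W


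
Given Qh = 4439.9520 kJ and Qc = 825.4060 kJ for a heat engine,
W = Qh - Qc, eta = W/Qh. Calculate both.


W = 4439.9520 - 825.4060 = 3614.5460 kJ
eta = 3614.5460 / 4439.9520 = 0.8141 = 81.4096%

W = 3614.5460 kJ, eta = 81.4096%


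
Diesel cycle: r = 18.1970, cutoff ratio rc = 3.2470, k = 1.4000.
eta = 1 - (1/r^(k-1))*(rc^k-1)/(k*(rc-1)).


r^(k-1) = 3.1915
rc^k = 5.2009
eta = 0.5816 = 58.1585%

58.1585%


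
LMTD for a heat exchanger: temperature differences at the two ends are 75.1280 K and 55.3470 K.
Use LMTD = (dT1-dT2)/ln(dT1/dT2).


dT1/dT2 = 1.3574
ln(dT1/dT2) = 0.3056
LMTD = 19.7810 / 0.3056 = 64.7346 K

64.7346 K


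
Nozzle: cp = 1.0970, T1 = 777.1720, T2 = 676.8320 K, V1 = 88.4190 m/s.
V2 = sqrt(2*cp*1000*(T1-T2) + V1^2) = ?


dT = 100.3400 K
2*cp*1000*dT = 220145.9600
V1^2 = 7817.9196
V2 = sqrt(227963.8796) = 477.4556 m/s

477.4556 m/s


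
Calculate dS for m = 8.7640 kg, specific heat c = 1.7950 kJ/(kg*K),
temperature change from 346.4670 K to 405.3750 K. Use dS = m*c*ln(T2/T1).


T2/T1 = 1.1700
ln(T2/T1) = 0.1570
dS = 8.7640 * 1.7950 * 0.1570 = 2.4702 kJ/K

2.4702 kJ/K


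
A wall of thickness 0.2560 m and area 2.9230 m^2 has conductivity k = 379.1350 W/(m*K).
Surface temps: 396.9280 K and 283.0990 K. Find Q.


dT = 113.8290 K
Q = 379.1350 * 2.9230 * 113.8290 / 0.2560 = 492760.2296 W

492760.2296 W


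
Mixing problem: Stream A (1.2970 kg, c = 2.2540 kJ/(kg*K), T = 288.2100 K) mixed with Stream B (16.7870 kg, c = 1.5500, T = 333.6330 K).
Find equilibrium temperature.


num = 9523.6447
den = 28.9433
Tf = 329.0450 K

329.0450 K


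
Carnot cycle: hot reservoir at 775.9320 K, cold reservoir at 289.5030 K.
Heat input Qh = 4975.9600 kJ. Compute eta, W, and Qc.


eta = 1 - 289.5030/775.9320 = 0.6269
W = 0.6269 * 4975.9600 = 3119.4116 kJ
Qc = 4975.9600 - 3119.4116 = 1856.5484 kJ

eta = 62.6896%, W = 3119.4116 kJ, Qc = 1856.5484 kJ


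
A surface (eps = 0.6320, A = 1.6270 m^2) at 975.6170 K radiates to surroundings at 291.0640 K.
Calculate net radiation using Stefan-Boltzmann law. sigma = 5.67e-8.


T^4 = 9.0598e+11
Tsurr^4 = 7.1772e+09
Q = 0.6320 * 5.67e-8 * 1.6270 * 8.9880e+11 = 52402.3704 W

52402.3704 W


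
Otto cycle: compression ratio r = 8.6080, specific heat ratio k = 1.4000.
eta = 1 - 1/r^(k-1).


r^(k-1) = 2.3657
eta = 1 - 1/2.3657 = 0.5773 = 57.7293%

57.7293%


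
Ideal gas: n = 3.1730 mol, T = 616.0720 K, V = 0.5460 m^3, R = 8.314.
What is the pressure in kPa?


P = nRT/V = 3.1730 * 8.314 * 616.0720 / 0.5460
= 16252.1777 / 0.5460 = 29765.8933 Pa = 29.7659 kPa

29.7659 kPa


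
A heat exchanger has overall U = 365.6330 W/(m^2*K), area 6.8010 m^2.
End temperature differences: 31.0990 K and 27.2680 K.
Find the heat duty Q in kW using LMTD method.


LMTD = 29.1415 K
Q = 365.6330 * 6.8010 * 29.1415 = 72465.4014 W = 72.4654 kW

72.4654 kW


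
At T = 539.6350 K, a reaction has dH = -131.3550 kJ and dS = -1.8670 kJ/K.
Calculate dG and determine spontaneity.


T*dS = 539.6350 * -1.8670 = -1007.4985 kJ
dG = -131.3550 + 1007.4985 = 876.1435 kJ (non-spontaneous)

dG = 876.1435 kJ, non-spontaneous


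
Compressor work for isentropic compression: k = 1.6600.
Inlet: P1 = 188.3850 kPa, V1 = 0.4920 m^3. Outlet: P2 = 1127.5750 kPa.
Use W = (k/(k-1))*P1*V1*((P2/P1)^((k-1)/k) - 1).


(k-1)/k = 0.3976
(P2/P1)^exp = 2.0369
W = 2.5152 * 188.3850 * 0.4920 * (2.0369 - 1) = 241.7171 kJ

241.7171 kJ


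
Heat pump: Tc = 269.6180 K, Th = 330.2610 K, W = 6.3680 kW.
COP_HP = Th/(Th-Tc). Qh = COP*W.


COP = 330.2610 / 60.6430 = 5.4460
Qh = 5.4460 * 6.3680 = 34.6800 kW

COP = 5.4460, Qh = 34.6800 kW


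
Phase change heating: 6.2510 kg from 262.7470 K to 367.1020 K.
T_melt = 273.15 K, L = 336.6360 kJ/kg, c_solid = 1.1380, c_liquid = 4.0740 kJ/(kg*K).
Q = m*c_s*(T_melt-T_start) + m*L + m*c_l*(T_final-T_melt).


Q1 (sensible, solid) = 6.2510 * 1.1380 * 10.4030 = 74.0032 kJ
Q2 (latent) = 6.2510 * 336.6360 = 2104.3116 kJ
Q3 (sensible, liquid) = 6.2510 * 4.0740 * 93.9520 = 2392.6356 kJ
Q_total = 4570.9504 kJ

4570.9504 kJ


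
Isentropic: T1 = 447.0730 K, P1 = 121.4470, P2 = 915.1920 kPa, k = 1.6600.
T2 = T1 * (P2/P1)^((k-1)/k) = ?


(k-1)/k = 0.3976
(P2/P1)^exp = 2.2322
T2 = 447.0730 * 2.2322 = 997.9644 K

997.9644 K


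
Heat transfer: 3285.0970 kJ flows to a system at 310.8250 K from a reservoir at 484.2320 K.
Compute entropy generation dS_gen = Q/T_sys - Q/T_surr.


dS_sys = 3285.0970/310.8250 = 10.5690 kJ/K
dS_surr = -3285.0970/484.2320 = -6.7841 kJ/K
dS_gen = 10.5690 - 6.7841 = 3.7848 kJ/K (irreversible)

dS_gen = 3.7848 kJ/K, irreversible


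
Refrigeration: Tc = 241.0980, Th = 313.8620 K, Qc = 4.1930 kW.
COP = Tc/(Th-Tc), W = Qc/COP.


COP = 241.0980 / 72.7640 = 3.3134
W = 4.1930 / 3.3134 = 1.2655 kW

COP = 3.3134, W = 1.2655 kW


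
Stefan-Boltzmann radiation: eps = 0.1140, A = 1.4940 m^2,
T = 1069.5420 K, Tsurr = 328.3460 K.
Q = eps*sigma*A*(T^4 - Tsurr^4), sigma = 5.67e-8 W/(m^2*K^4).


T^4 = 1.3086e+12
Tsurr^4 = 1.1623e+10
Q = 0.1140 * 5.67e-8 * 1.4940 * 1.2969e+12 = 12524.3450 W

12524.3450 W


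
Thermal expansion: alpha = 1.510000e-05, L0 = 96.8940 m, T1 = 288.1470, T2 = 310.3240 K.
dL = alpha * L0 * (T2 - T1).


dT = 22.1770 K
dL = 1.510000e-05 * 96.8940 * 22.1770 = 0.032447 m
L_final = 96.926447 m

dL = 0.032447 m


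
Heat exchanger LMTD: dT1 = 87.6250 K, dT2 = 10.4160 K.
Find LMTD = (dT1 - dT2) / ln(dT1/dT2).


dT1/dT2 = 8.4125
ln(dT1/dT2) = 2.1297
LMTD = 77.2090 / 2.1297 = 36.2531 K

36.2531 K


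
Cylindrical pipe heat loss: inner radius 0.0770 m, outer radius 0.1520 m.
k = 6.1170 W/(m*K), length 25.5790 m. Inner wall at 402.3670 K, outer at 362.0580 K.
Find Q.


dT = 40.3090 K
ln(ro/ri) = 0.6801
Q = 2*pi*6.1170*25.5790*40.3090 / 0.6801 = 58270.2742 W

58270.2742 W


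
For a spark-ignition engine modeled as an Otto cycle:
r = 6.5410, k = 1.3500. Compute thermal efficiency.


r^(k-1) = 1.9296
eta = 1 - 1/1.9296 = 0.4818 = 48.1768%

48.1768%


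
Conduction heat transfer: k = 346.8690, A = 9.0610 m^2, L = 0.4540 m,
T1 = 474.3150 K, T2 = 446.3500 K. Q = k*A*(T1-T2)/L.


dT = 27.9650 K
Q = 346.8690 * 9.0610 * 27.9650 / 0.4540 = 193597.8765 W

193597.8765 W


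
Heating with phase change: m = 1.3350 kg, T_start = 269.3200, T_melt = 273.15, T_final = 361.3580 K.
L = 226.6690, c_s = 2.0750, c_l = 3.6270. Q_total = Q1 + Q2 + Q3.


Q1 (sensible, solid) = 1.3350 * 2.0750 * 3.8300 = 10.6096 kJ
Q2 (latent) = 1.3350 * 226.6690 = 302.6031 kJ
Q3 (sensible, liquid) = 1.3350 * 3.6270 * 88.2080 = 427.1071 kJ
Q_total = 740.3198 kJ

740.3198 kJ


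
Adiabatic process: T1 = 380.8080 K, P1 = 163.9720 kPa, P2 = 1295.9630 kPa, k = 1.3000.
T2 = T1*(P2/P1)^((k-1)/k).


(k-1)/k = 0.2308
(P2/P1)^exp = 1.6114
T2 = 380.8080 * 1.6114 = 613.6150 K

613.6150 K


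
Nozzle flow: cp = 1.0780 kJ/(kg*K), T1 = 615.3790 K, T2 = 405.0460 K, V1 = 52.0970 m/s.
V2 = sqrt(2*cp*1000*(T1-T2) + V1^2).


dT = 210.3330 K
2*cp*1000*dT = 453477.9480
V1^2 = 2714.0974
V2 = sqrt(456192.0454) = 675.4199 m/s

675.4199 m/s


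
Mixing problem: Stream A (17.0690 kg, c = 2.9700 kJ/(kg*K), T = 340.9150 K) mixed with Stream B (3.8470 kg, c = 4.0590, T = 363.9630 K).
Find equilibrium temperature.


num = 22965.9345
den = 66.3099
Tf = 346.3425 K

346.3425 K


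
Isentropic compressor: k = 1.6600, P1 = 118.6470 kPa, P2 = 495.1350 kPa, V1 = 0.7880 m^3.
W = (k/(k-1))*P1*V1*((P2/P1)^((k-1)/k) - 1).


(k-1)/k = 0.3976
(P2/P1)^exp = 1.7648
W = 2.5152 * 118.6470 * 0.7880 * (1.7648 - 1) = 179.8399 kJ

179.8399 kJ


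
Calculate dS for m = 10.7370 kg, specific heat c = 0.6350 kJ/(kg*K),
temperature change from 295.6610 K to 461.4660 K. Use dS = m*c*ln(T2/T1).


T2/T1 = 1.5608
ln(T2/T1) = 0.4452
dS = 10.7370 * 0.6350 * 0.4452 = 3.0353 kJ/K

3.0353 kJ/K


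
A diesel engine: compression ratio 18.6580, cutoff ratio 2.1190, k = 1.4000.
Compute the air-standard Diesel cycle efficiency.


r^(k-1) = 3.2236
rc^k = 2.8614
eta = 0.6314 = 63.1411%

63.1411%


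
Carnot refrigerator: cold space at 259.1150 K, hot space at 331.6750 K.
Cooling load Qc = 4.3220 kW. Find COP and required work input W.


COP = 259.1150 / 72.5600 = 3.5710
W = 4.3220 / 3.5710 = 1.2103 kW

COP = 3.5710, W = 1.2103 kW


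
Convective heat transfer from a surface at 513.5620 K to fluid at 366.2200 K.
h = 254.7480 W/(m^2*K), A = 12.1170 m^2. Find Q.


dT = 147.3420 K
Q = 254.7480 * 12.1170 * 147.3420 = 454812.5621 W

454812.5621 W


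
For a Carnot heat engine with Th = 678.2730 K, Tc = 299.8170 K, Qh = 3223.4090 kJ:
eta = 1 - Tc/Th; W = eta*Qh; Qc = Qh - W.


eta = 1 - 299.8170/678.2730 = 0.5580
W = 0.5580 * 3223.4090 = 1798.5656 kJ
Qc = 3223.4090 - 1798.5656 = 1424.8434 kJ

eta = 55.7970%, W = 1798.5656 kJ, Qc = 1424.8434 kJ


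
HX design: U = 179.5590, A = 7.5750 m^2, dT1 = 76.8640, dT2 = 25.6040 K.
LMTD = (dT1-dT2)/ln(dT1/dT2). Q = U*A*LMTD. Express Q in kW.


LMTD = 46.6301 K
Q = 179.5590 * 7.5750 * 46.6301 = 63424.4223 W = 63.4244 kW

63.4244 kW


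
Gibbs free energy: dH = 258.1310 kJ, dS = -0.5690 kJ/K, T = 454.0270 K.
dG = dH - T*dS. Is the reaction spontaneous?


T*dS = 454.0270 * -0.5690 = -258.3414 kJ
dG = 258.1310 + 258.3414 = 516.4724 kJ (non-spontaneous)

dG = 516.4724 kJ, non-spontaneous


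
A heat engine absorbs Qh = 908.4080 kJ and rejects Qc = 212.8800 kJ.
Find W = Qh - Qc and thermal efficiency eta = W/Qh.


W = 908.4080 - 212.8800 = 695.5280 kJ
eta = 695.5280 / 908.4080 = 0.7657 = 76.5656%

W = 695.5280 kJ, eta = 76.5656%


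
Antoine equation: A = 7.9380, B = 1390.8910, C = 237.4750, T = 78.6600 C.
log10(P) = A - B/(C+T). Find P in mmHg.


C+T = 316.1350
B/(C+T) = 4.3997
log10(P) = 7.9380 - 4.3997 = 3.5383
P = 10^3.5383 = 3454.0277 mmHg

3454.0277 mmHg


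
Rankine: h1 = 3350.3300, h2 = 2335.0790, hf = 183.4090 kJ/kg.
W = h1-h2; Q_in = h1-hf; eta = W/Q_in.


W = 1015.2510 kJ/kg
Q_in = 3166.9210 kJ/kg
eta = 0.3206 = 32.0580%

eta = 32.0580%


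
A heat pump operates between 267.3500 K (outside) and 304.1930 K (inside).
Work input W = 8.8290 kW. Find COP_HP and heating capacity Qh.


COP = 304.1930 / 36.8430 = 8.2565
Qh = 8.2565 * 8.8290 = 72.8963 kW

COP = 8.2565, Qh = 72.8963 kW


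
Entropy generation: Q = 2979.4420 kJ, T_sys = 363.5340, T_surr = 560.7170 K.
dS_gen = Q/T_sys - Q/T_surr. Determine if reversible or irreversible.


dS_sys = 2979.4420/363.5340 = 8.1958 kJ/K
dS_surr = -2979.4420/560.7170 = -5.3136 kJ/K
dS_gen = 8.1958 - 5.3136 = 2.8821 kJ/K (irreversible)

dS_gen = 2.8821 kJ/K, irreversible


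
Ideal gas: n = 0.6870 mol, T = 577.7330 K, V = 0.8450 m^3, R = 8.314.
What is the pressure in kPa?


P = nRT/V = 0.6870 * 8.314 * 577.7330 / 0.8450
= 3299.8480 / 0.8450 = 3905.1455 Pa = 3.9051 kPa

3.9051 kPa


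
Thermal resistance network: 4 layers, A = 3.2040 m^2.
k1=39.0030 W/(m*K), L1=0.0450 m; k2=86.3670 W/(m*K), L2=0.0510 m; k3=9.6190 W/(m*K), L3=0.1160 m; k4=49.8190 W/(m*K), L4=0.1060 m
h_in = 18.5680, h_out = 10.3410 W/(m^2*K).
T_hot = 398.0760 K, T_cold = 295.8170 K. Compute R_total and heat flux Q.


R_conv_in = 1/(18.5680*3.2040) = 0.0168
R_1 = 0.0450/(39.0030*3.2040) = 0.0004
R_2 = 0.0510/(86.3670*3.2040) = 0.0002
R_3 = 0.1160/(9.6190*3.2040) = 0.0038
R_4 = 0.1060/(49.8190*3.2040) = 0.0007
R_conv_out = 1/(10.3410*3.2040) = 0.0302
R_total = 0.0520 K/W
Q = 102.2590 / 0.0520 = 1967.9133 W

R_total = 0.0520 K/W, Q = 1967.9133 W


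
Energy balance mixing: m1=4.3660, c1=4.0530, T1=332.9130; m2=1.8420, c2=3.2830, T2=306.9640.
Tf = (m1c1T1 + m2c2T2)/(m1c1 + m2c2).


num = 7747.3271
den = 23.7427
Tf = 326.3038 K

326.3038 K


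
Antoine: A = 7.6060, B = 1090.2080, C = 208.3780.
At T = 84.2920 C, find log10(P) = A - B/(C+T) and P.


C+T = 292.6700
B/(C+T) = 3.7250
log10(P) = 7.6060 - 3.7250 = 3.8810
P = 10^3.8810 = 7602.5300 mmHg

7602.5300 mmHg


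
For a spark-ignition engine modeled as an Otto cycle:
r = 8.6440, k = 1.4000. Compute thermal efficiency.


r^(k-1) = 2.3697
eta = 1 - 1/2.3697 = 0.5780 = 57.7998%

57.7998%


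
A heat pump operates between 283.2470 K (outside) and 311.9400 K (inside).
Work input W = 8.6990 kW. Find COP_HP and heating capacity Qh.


COP = 311.9400 / 28.6930 = 10.8716
Qh = 10.8716 * 8.6990 = 94.5724 kW

COP = 10.8716, Qh = 94.5724 kW


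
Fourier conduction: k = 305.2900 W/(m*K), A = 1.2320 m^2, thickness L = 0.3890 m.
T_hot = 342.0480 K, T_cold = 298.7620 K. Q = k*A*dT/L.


dT = 43.2860 K
Q = 305.2900 * 1.2320 * 43.2860 / 0.3890 = 41852.4745 W

41852.4745 W


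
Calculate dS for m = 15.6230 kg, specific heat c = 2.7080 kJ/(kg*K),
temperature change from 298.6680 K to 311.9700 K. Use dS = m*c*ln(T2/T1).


T2/T1 = 1.0445
ln(T2/T1) = 0.0436
dS = 15.6230 * 2.7080 * 0.0436 = 1.8435 kJ/K

1.8435 kJ/K


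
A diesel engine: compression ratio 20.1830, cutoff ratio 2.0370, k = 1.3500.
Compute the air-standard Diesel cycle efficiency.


r^(k-1) = 2.8625
rc^k = 2.6130
eta = 0.5975 = 59.7492%

59.7492%


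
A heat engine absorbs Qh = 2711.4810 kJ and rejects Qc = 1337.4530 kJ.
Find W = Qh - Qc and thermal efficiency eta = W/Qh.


W = 2711.4810 - 1337.4530 = 1374.0280 kJ
eta = 1374.0280 / 2711.4810 = 0.5067 = 50.6744%

W = 1374.0280 kJ, eta = 50.6744%


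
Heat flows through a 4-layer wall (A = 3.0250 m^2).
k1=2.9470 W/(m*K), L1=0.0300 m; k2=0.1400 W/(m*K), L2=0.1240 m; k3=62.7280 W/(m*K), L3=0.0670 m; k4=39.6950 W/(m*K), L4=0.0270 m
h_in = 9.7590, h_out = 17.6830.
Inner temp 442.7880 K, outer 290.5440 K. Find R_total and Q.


R_conv_in = 1/(9.7590*3.0250) = 0.0339
R_1 = 0.0300/(2.9470*3.0250) = 0.0034
R_2 = 0.1240/(0.1400*3.0250) = 0.2928
R_3 = 0.0670/(62.7280*3.0250) = 0.0004
R_4 = 0.0270/(39.6950*3.0250) = 0.0002
R_conv_out = 1/(17.6830*3.0250) = 0.0187
R_total = 0.3493 K/W
Q = 152.2440 / 0.3493 = 435.8418 W

R_total = 0.3493 K/W, Q = 435.8418 W


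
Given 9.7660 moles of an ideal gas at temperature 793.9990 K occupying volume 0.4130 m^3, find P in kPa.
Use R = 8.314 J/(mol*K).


P = nRT/V = 9.7660 * 8.314 * 793.9990 / 0.4130
= 64468.3709 / 0.4130 = 156097.7503 Pa = 156.0978 kPa

156.0978 kPa


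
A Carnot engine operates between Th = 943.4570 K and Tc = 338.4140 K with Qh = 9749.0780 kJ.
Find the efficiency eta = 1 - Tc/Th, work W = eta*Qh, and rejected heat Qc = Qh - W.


eta = 1 - 338.4140/943.4570 = 0.6413
W = 0.6413 * 9749.0780 = 6252.1253 kJ
Qc = 9749.0780 - 6252.1253 = 3496.9527 kJ

eta = 64.1304%, W = 6252.1253 kJ, Qc = 3496.9527 kJ


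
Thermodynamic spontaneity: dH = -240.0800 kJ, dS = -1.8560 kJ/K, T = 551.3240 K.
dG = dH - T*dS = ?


T*dS = 551.3240 * -1.8560 = -1023.2573 kJ
dG = -240.0800 + 1023.2573 = 783.1773 kJ (non-spontaneous)

dG = 783.1773 kJ, non-spontaneous


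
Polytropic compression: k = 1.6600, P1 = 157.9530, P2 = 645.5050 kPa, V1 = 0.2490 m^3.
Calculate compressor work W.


(k-1)/k = 0.3976
(P2/P1)^exp = 1.7502
W = 2.5152 * 157.9530 * 0.2490 * (1.7502 - 1) = 74.2062 kJ

74.2062 kJ


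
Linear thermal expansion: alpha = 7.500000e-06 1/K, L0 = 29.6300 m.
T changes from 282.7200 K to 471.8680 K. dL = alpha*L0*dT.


dT = 189.1480 K
dL = 7.500000e-06 * 29.6300 * 189.1480 = 0.042033 m
L_final = 29.672033 m

dL = 0.042033 m


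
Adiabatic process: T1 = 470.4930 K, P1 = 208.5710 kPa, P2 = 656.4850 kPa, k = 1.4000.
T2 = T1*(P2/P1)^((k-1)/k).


(k-1)/k = 0.2857
(P2/P1)^exp = 1.3876
T2 = 470.4930 * 1.3876 = 652.8758 K

652.8758 K


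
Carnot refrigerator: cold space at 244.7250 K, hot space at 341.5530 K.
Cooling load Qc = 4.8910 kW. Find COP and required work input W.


COP = 244.7250 / 96.8280 = 2.5274
W = 4.8910 / 2.5274 = 1.9352 kW

COP = 2.5274, W = 1.9352 kW


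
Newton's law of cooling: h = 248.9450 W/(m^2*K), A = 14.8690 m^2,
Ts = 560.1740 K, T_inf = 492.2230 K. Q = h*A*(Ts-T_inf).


dT = 67.9510 K
Q = 248.9450 * 14.8690 * 67.9510 = 251524.9213 W

251524.9213 W


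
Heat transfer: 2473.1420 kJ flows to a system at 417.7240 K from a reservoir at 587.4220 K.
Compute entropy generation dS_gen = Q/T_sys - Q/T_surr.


dS_sys = 2473.1420/417.7240 = 5.9205 kJ/K
dS_surr = -2473.1420/587.4220 = -4.2102 kJ/K
dS_gen = 5.9205 - 4.2102 = 1.7104 kJ/K (irreversible)

dS_gen = 1.7104 kJ/K, irreversible


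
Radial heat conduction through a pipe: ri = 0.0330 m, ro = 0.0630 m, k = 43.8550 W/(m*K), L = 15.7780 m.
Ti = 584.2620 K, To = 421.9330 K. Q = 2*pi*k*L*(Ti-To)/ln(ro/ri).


dT = 162.3290 K
ln(ro/ri) = 0.6466
Q = 2*pi*43.8550*15.7780*162.3290 / 0.6466 = 1091423.0041 W

1091423.0041 W


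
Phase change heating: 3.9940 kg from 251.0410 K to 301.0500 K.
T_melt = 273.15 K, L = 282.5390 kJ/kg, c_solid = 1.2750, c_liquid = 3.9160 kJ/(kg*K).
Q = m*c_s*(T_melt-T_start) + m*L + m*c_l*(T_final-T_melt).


Q1 (sensible, solid) = 3.9940 * 1.2750 * 22.1090 = 112.5868 kJ
Q2 (latent) = 3.9940 * 282.5390 = 1128.4608 kJ
Q3 (sensible, liquid) = 3.9940 * 3.9160 * 27.9000 = 436.3701 kJ
Q_total = 1677.4176 kJ

1677.4176 kJ


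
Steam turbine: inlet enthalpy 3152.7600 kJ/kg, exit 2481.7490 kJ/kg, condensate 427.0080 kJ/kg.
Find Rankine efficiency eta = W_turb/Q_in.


W = 671.0110 kJ/kg
Q_in = 2725.7520 kJ/kg
eta = 0.2462 = 24.6175%

eta = 24.6175%


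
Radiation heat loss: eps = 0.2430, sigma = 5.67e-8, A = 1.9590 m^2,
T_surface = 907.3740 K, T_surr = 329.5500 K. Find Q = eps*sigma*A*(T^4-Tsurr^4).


T^4 = 6.7787e+11
Tsurr^4 = 1.1795e+10
Q = 0.2430 * 5.67e-8 * 1.9590 * 6.6607e+11 = 17978.1921 W

17978.1921 W


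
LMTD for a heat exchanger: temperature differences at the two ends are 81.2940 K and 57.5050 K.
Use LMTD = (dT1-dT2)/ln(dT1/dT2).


dT1/dT2 = 1.4137
ln(dT1/dT2) = 0.3462
LMTD = 23.7890 / 0.3462 = 68.7146 K

68.7146 K


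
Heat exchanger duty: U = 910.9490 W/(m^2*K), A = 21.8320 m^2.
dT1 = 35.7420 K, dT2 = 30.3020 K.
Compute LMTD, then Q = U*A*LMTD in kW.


LMTD = 32.9472 K
Q = 910.9490 * 21.8320 * 32.9472 = 655248.2543 W = 655.2483 kW

655.2483 kW


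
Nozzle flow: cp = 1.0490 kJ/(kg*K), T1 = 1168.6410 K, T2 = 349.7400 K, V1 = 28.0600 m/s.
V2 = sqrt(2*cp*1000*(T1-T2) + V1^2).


dT = 818.9010 K
2*cp*1000*dT = 1718054.2980
V1^2 = 787.3636
V2 = sqrt(1718841.6616) = 1311.0460 m/s

1311.0460 m/s


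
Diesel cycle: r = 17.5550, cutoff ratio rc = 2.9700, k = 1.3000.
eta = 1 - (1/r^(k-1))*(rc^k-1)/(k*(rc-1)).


r^(k-1) = 2.3622
rc^k = 4.1170
eta = 0.4848 = 48.4759%

48.4759%


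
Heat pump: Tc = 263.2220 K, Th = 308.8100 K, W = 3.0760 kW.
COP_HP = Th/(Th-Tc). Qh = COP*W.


COP = 308.8100 / 45.5880 = 6.7739
Qh = 6.7739 * 3.0760 = 20.8366 kW

COP = 6.7739, Qh = 20.8366 kW


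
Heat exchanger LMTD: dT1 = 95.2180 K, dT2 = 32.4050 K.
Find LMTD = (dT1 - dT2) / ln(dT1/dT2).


dT1/dT2 = 2.9384
ln(dT1/dT2) = 1.0779
LMTD = 62.8130 / 1.0779 = 58.2759 K

58.2759 K


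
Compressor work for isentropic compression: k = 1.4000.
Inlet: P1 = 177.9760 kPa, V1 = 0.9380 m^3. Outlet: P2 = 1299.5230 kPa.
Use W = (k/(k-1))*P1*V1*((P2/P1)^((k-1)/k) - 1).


(k-1)/k = 0.2857
(P2/P1)^exp = 1.7648
W = 3.5000 * 177.9760 * 0.9380 * (1.7648 - 1) = 446.8610 kJ

446.8610 kJ


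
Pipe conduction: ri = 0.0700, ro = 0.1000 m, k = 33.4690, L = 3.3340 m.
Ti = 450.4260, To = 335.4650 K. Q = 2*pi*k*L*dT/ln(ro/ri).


dT = 114.9610 K
ln(ro/ri) = 0.3567
Q = 2*pi*33.4690*3.3340*114.9610 / 0.3567 = 225977.9849 W

225977.9849 W


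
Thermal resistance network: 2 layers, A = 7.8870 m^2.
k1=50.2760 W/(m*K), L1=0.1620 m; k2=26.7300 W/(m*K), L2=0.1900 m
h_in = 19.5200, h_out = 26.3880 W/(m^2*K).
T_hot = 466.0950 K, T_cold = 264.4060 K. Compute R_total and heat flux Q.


R_conv_in = 1/(19.5200*7.8870) = 0.0065
R_1 = 0.1620/(50.2760*7.8870) = 0.0004
R_2 = 0.1900/(26.7300*7.8870) = 0.0009
R_conv_out = 1/(26.3880*7.8870) = 0.0048
R_total = 0.0126 K/W
Q = 201.6890 / 0.0126 = 15994.2436 W

R_total = 0.0126 K/W, Q = 15994.2436 W


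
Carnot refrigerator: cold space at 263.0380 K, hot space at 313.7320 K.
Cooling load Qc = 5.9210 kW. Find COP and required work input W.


COP = 263.0380 / 50.6940 = 5.1887
W = 5.9210 / 5.1887 = 1.1411 kW

COP = 5.1887, W = 1.1411 kW


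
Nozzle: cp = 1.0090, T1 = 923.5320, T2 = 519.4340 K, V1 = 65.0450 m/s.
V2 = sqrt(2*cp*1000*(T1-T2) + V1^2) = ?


dT = 404.0980 K
2*cp*1000*dT = 815469.7640
V1^2 = 4230.8520
V2 = sqrt(819700.6160) = 905.3732 m/s

905.3732 m/s


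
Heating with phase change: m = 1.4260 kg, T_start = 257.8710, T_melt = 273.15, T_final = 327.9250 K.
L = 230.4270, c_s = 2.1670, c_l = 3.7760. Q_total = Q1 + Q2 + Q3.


Q1 (sensible, solid) = 1.4260 * 2.1670 * 15.2790 = 47.2143 kJ
Q2 (latent) = 1.4260 * 230.4270 = 328.5889 kJ
Q3 (sensible, liquid) = 1.4260 * 3.7760 * 54.7750 = 294.9402 kJ
Q_total = 670.7433 kJ

670.7433 kJ


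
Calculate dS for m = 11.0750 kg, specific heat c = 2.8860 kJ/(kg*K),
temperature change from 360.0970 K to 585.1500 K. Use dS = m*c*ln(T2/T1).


T2/T1 = 1.6250
ln(T2/T1) = 0.4855
dS = 11.0750 * 2.8860 * 0.4855 = 15.5176 kJ/K

15.5176 kJ/K


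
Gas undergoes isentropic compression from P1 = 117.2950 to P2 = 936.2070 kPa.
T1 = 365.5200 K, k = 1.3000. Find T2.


(k-1)/k = 0.2308
(P2/P1)^exp = 1.6150
T2 = 365.5200 * 1.6150 = 590.3184 K

590.3184 K


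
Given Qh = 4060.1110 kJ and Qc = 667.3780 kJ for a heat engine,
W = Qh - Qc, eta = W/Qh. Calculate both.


W = 4060.1110 - 667.3780 = 3392.7330 kJ
eta = 3392.7330 / 4060.1110 = 0.8356 = 83.5626%

W = 3392.7330 kJ, eta = 83.5626%


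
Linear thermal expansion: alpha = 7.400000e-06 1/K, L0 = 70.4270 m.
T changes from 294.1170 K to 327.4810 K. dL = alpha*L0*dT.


dT = 33.3640 K
dL = 7.400000e-06 * 70.4270 * 33.3640 = 0.017388 m
L_final = 70.444388 m

dL = 0.017388 m


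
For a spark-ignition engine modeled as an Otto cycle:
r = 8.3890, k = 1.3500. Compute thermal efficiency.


r^(k-1) = 2.1052
eta = 1 - 1/2.1052 = 0.5250 = 52.4991%

52.4991%


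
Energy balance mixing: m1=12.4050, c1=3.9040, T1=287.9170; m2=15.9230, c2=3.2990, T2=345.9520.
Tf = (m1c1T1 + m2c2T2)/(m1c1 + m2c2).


num = 32116.4175
den = 100.9591
Tf = 318.1132 K

318.1132 K


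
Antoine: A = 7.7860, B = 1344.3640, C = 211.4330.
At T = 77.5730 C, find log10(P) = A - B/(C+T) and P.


C+T = 289.0060
B/(C+T) = 4.6517
log10(P) = 7.7860 - 4.6517 = 3.1343
P = 10^3.1343 = 1362.4420 mmHg

1362.4420 mmHg


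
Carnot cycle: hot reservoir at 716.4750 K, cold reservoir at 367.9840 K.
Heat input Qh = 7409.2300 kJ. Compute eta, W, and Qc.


eta = 1 - 367.9840/716.4750 = 0.4864
W = 0.4864 * 7409.2300 = 3603.8242 kJ
Qc = 7409.2300 - 3603.8242 = 3805.4058 kJ

eta = 48.6397%, W = 3603.8242 kJ, Qc = 3805.4058 kJ


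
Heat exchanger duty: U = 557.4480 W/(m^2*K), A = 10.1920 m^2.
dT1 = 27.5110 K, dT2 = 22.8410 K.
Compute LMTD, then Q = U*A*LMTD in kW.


LMTD = 25.1036 K
Q = 557.4480 * 10.1920 * 25.1036 = 142626.6135 W = 142.6266 kW

142.6266 kW


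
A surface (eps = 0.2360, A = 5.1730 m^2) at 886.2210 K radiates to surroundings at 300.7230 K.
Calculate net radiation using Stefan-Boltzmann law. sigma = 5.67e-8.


T^4 = 6.1683e+11
Tsurr^4 = 8.1784e+09
Q = 0.2360 * 5.67e-8 * 5.1730 * 6.0866e+11 = 42131.7043 W

42131.7043 W


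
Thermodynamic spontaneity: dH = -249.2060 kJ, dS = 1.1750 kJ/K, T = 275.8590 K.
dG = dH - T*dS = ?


T*dS = 275.8590 * 1.1750 = 324.1343 kJ
dG = -249.2060 - 324.1343 = -573.3403 kJ (spontaneous)

dG = -573.3403 kJ, spontaneous


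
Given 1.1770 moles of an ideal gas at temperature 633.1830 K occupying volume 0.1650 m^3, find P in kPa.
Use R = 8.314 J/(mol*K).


P = nRT/V = 1.1770 * 8.314 * 633.1830 / 0.1650
= 6196.0616 / 0.1650 = 37551.8887 Pa = 37.5519 kPa

37.5519 kPa


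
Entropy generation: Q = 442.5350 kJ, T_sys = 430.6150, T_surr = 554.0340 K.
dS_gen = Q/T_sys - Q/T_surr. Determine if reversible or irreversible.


dS_sys = 442.5350/430.6150 = 1.0277 kJ/K
dS_surr = -442.5350/554.0340 = -0.7988 kJ/K
dS_gen = 1.0277 - 0.7988 = 0.2289 kJ/K (irreversible)

dS_gen = 0.2289 kJ/K, irreversible


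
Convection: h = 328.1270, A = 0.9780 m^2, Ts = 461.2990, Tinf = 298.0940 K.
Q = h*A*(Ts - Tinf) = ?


dT = 163.2050 K
Q = 328.1270 * 0.9780 * 163.2050 = 52373.8238 W

52373.8238 W


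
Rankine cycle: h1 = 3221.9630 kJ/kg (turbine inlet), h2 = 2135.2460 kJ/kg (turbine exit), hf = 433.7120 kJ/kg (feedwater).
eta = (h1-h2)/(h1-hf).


W = 1086.7170 kJ/kg
Q_in = 2788.2510 kJ/kg
eta = 0.3897 = 38.9749%

eta = 38.9749%


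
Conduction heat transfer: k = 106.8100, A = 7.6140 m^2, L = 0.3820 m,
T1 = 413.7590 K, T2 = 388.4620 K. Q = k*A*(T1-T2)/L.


dT = 25.2970 K
Q = 106.8100 * 7.6140 * 25.2970 / 0.3820 = 53855.5475 W

53855.5475 W


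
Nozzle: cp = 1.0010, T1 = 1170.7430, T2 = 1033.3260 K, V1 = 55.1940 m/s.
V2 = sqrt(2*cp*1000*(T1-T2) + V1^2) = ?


dT = 137.4170 K
2*cp*1000*dT = 275108.8340
V1^2 = 3046.3776
V2 = sqrt(278155.2116) = 527.4042 m/s

527.4042 m/s


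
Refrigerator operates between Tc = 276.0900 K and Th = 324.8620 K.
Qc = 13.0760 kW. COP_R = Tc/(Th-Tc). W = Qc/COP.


COP = 276.0900 / 48.7720 = 5.6608
W = 13.0760 / 5.6608 = 2.3099 kW

COP = 5.6608, W = 2.3099 kW


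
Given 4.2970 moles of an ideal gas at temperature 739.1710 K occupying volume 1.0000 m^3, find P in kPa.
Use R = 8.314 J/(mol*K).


P = nRT/V = 4.2970 * 8.314 * 739.1710 / 1.0000
= 26407.0747 / 1.0000 = 26407.0747 Pa = 26.4071 kPa

26.4071 kPa


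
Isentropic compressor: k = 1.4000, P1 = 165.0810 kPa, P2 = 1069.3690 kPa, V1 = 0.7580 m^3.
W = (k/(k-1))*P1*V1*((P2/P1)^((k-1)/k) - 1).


(k-1)/k = 0.2857
(P2/P1)^exp = 1.7054
W = 3.5000 * 165.0810 * 0.7580 * (1.7054 - 1) = 308.9559 kJ

308.9559 kJ


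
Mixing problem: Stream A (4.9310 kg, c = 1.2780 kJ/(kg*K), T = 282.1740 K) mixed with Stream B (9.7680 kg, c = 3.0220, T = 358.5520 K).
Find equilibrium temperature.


num = 12362.2684
den = 35.8207
Tf = 345.1151 K

345.1151 K


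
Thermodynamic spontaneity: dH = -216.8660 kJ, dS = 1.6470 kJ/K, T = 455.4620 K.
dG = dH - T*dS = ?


T*dS = 455.4620 * 1.6470 = 750.1459 kJ
dG = -216.8660 - 750.1459 = -967.0119 kJ (spontaneous)

dG = -967.0119 kJ, spontaneous


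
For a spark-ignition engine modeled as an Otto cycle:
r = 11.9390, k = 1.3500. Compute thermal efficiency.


r^(k-1) = 2.3820
eta = 1 - 1/2.3820 = 0.5802 = 58.0182%

58.0182%


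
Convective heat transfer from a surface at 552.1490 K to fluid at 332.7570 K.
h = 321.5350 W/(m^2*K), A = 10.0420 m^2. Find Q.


dT = 219.3920 K
Q = 321.5350 * 10.0420 * 219.3920 = 708384.8399 W

708384.8399 W


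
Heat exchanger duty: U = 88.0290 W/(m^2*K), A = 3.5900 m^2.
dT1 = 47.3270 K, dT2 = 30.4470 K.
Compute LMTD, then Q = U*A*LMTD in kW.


LMTD = 38.2685 K
Q = 88.0290 * 3.5900 * 38.2685 = 12093.7785 W = 12.0938 kW

12.0938 kW


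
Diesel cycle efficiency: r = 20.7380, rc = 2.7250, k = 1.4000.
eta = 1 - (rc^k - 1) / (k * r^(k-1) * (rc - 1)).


r^(k-1) = 3.3628
rc^k = 4.0692
eta = 0.6221 = 62.2074%

62.2074%


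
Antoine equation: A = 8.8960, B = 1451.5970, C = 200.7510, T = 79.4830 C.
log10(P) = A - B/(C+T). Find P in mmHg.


C+T = 280.2340
B/(C+T) = 5.1799
log10(P) = 8.8960 - 5.1799 = 3.7161
P = 10^3.7161 = 5200.6060 mmHg

5200.6060 mmHg
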